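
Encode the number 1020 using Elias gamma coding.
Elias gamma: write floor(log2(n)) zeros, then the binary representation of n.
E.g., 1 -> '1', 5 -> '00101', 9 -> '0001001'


num_bits = floor(log2(1020)) + 1 = 10
leading_zeros = num_bits - 1 = 9
binary(1020) = 1111111100

Elias gamma(1020) = '000000000' + '1111111100' = 0000000001111111100 (19 bits)


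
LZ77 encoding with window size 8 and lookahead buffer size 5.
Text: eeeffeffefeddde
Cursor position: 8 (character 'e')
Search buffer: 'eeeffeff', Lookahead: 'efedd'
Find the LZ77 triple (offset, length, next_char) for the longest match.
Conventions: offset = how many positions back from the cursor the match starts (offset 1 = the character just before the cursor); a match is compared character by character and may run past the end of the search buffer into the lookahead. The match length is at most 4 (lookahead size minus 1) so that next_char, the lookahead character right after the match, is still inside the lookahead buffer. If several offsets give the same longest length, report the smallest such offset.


Try each offset into the search buffer:
  offset=1 (pos 7, char 'f'): match length 0
  offset=2 (pos 6, char 'f'): match length 0
  offset=3 (pos 5, char 'e'): match length 2
  offset=4 (pos 4, char 'f'): match length 0
  offset=5 (pos 3, char 'f'): match length 0
  offset=6 (pos 2, char 'e'): match length 2
  offset=7 (pos 1, char 'e'): match length 1
  offset=8 (pos 0, char 'e'): match length 1
Longest match has length 2, found at offsets 3, 6; take the smallest, offset 3.
next_char = character at position 8 + 2 = 10 -> 'e'

Best match: offset=3, length=2 (matching 'ef' starting at position 5)
LZ77 triple: (3, 2, 'e')


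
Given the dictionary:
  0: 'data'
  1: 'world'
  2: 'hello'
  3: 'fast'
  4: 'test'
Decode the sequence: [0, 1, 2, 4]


Look up each index in the dictionary:
  0 -> 'data'
  1 -> 'world'
  2 -> 'hello'
  4 -> 'test'

Decoded: "data world hello test"


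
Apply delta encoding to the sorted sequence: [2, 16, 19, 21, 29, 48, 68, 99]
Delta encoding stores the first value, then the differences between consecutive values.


First value: 2
Deltas:
  16 - 2 = 14
  19 - 16 = 3
  21 - 19 = 2
  29 - 21 = 8
  48 - 29 = 19
  68 - 48 = 20
  99 - 68 = 31


Delta encoded: [2, 14, 3, 2, 8, 19, 20, 31]


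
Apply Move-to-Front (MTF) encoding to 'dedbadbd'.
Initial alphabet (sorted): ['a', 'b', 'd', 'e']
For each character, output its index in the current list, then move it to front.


MTF encoding:
'd': index 2 in ['a', 'b', 'd', 'e'] -> ['d', 'a', 'b', 'e']
'e': index 3 in ['d', 'a', 'b', 'e'] -> ['e', 'd', 'a', 'b']
'd': index 1 in ['e', 'd', 'a', 'b'] -> ['d', 'e', 'a', 'b']
'b': index 3 in ['d', 'e', 'a', 'b'] -> ['b', 'd', 'e', 'a']
'a': index 3 in ['b', 'd', 'e', 'a'] -> ['a', 'b', 'd', 'e']
'd': index 2 in ['a', 'b', 'd', 'e'] -> ['d', 'a', 'b', 'e']
'b': index 2 in ['d', 'a', 'b', 'e'] -> ['b', 'd', 'a', 'e']
'd': index 1 in ['b', 'd', 'a', 'e'] -> ['d', 'b', 'a', 'e']


Output: [2, 3, 1, 3, 3, 2, 2, 1]


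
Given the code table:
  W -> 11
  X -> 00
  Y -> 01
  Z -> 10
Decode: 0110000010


Decoding:
01 -> Y
10 -> Z
00 -> X
00 -> X
10 -> Z


Result: YZXXZ


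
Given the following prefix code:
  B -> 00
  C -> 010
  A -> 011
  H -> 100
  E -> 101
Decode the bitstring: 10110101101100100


Decoding step by step:
Bits 101 -> E
Bits 101 -> E
Bits 011 -> A
Bits 011 -> A
Bits 00 -> B
Bits 100 -> H


Decoded message: EEAABH


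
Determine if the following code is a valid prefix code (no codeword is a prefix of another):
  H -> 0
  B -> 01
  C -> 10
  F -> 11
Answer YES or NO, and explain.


Checking each pair (does one codeword prefix another?):
  H='0' vs B='01': prefix -- VIOLATION

NO -- this is NOT a valid prefix code. H (0) is a prefix of B (01).


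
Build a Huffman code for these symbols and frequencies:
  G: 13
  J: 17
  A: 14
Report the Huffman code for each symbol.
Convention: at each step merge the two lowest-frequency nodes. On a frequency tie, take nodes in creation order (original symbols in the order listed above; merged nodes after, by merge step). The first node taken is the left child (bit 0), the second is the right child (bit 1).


Huffman tree construction:
Step 1: Merge G(13) + A(14) = 27
Step 2: Merge J(17) + (G+A)(27) = 44
Read each symbol's code off the tree from the root (left child = 0, right child = 1).

Codes:
  G: 10 (length 2)
  J: 0 (length 1)
  A: 11 (length 2)
Average code length: 71/44 = 1.6136 bits/symbol


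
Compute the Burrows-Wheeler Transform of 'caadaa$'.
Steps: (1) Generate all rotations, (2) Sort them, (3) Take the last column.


Rotations (sorted):
  0: $caadaa -> last char: a
  1: a$caada -> last char: a
  2: aa$caad -> last char: d
  3: aadaa$c -> last char: c
  4: adaa$ca -> last char: a
  5: caadaa$ -> last char: $
  6: daa$caa -> last char: a


BWT = aadca$a


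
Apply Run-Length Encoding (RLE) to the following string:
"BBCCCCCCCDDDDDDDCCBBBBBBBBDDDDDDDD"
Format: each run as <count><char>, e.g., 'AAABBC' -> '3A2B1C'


Scanning runs left to right:
  i=0: run of 'B' x 2 -> '2B'
  i=2: run of 'C' x 7 -> '7C'
  i=9: run of 'D' x 7 -> '7D'
  i=16: run of 'C' x 2 -> '2C'
  i=18: run of 'B' x 8 -> '8B'
  i=26: run of 'D' x 8 -> '8D'

RLE = 2B7C7D2C8B8D


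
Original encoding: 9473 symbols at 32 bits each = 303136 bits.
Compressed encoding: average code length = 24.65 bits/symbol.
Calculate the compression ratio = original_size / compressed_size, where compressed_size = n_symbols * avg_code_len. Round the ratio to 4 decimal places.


original_size = n_symbols * orig_bits = 9473 * 32 = 303136 bits
compressed_size = n_symbols * avg_code_len = 9473 * 24.65 = 233509.45 bits
ratio = original_size / compressed_size = 303136 / 233509.45 = 1.2982

Compression ratio = 1.2982


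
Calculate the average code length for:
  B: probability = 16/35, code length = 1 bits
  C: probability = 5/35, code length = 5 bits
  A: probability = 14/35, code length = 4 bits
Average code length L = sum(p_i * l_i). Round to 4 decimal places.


Weighted contributions p_i * l_i:
  B: (16/35) * 1 = 16/35
  C: (5/35) * 5 = 25/35
  A: (14/35) * 4 = 56/35
Sum = (16 + 25 + 56)/35 = 97/35

L = 97/35 = 2.7714 bits/symbol


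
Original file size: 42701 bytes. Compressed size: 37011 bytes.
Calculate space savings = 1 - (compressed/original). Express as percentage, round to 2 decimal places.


ratio = compressed/original = 37011/42701 = 0.866748
savings = 1 - ratio = 1 - 0.866748 = 0.133252
as a percentage: 0.133252 * 100 = 13.33%

Space savings = 1 - 37011/42701 = 13.33%


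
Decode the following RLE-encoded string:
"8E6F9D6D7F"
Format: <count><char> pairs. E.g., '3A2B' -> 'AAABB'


Expanding each <count><char> pair:
  8E -> 'EEEEEEEE'
  6F -> 'FFFFFF'
  9D -> 'DDDDDDDDD'
  6D -> 'DDDDDD'
  7F -> 'FFFFFFF'

Decoded = EEEEEEEEFFFFFFDDDDDDDDDDDDDDDFFFFFFF


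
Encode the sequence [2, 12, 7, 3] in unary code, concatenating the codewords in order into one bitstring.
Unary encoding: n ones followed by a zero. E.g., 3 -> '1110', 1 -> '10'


Encode each number as n ones followed by a terminating 0:
  2 -> 110 (3 bits)
  12 -> 1111111111110 (13 bits)
  7 -> 11111110 (8 bits)
  3 -> 1110 (4 bits)
Total length = 3 + 13 + 8 + 4 = 28 bits.

Unary([2, 12, 7, 3]) = 1101111111111110111111101110 (28 bits)


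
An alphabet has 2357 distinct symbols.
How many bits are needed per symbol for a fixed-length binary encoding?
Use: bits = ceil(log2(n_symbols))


log2(2357) = 11.2027
Bracket: 2^11 = 2048 < 2357 <= 2^12 = 4096
So ceil(log2(2357)) = 12

bits = ceil(log2(2357)) = ceil(11.2027) = 12 bits


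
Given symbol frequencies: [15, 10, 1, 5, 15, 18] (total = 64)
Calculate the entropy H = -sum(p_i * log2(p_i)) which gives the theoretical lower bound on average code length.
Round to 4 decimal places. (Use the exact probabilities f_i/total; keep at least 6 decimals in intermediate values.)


Per-symbol terms -p_i * log2(p_i) with p_i = f_i/64:
  p = 15/64 = 0.234375: log2(p) = -2.093109, -p*log2(p) = 0.490573
  p = 10/64 = 0.156250: log2(p) = -2.678072, -p*log2(p) = 0.418449
  p = 1/64 = 0.015625: log2(p) = -6.000000, -p*log2(p) = 0.093750
  p = 5/64 = 0.078125: log2(p) = -3.678072, -p*log2(p) = 0.287349
  p = 15/64 = 0.234375: log2(p) = -2.093109, -p*log2(p) = 0.490573
  p = 18/64 = 0.281250: log2(p) = -1.830075, -p*log2(p) = 0.514709
H = 0.490573 + 0.418449 + 0.093750 + 0.287349 + 0.490573 + 0.514709 = 2.295403

H = 2.2954 bits/symbol


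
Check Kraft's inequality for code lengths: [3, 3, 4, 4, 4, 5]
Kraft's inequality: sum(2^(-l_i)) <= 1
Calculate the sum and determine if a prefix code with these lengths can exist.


Sum = 2^(-3) + 2^(-3) + 2^(-4) + 2^(-4) + 2^(-4) + 2^(-5)
    = 0.125 + 0.125 + 0.0625 + 0.0625 + 0.0625 + 0.03125
    = 15/32 = 0.46875
Since 0.46875 <= 1, Kraft's inequality IS satisfied.
A prefix code with these lengths CAN exist.

Kraft sum = 0.46875. Satisfied.


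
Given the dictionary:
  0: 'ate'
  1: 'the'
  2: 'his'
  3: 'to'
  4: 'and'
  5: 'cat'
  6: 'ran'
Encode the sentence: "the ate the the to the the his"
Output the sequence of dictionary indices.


Look up each word in the dictionary:
  'the' -> 1
  'ate' -> 0
  'the' -> 1
  'the' -> 1
  'to' -> 3
  'the' -> 1
  'the' -> 1
  'his' -> 2

Encoded: [1, 0, 1, 1, 3, 1, 1, 2]


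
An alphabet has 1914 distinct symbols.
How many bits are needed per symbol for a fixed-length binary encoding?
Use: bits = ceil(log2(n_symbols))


log2(1914) = 10.9024
Bracket: 2^10 = 1024 < 1914 <= 2^11 = 2048
So ceil(log2(1914)) = 11

bits = ceil(log2(1914)) = ceil(10.9024) = 11 bits


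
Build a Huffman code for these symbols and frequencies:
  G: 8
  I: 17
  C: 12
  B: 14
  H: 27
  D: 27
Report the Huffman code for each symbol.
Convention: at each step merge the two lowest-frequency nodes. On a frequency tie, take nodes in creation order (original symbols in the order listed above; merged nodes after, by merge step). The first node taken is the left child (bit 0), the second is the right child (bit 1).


Huffman tree construction:
Step 1: Merge G(8) + C(12) = 20
Step 2: Merge B(14) + I(17) = 31
Step 3: Merge (G+C)(20) + H(27) = 47
Step 4: Merge D(27) + (B+I)(31) = 58
Step 5: Merge ((G+C)+H)(47) + (D+(B+I))(58) = 105
Read each symbol's code off the tree from the root (left child = 0, right child = 1).

Codes:
  G: 000 (length 3)
  I: 111 (length 3)
  C: 001 (length 3)
  B: 110 (length 3)
  H: 01 (length 2)
  D: 10 (length 2)
Average code length: 261/105 = 2.4857 bits/symbol


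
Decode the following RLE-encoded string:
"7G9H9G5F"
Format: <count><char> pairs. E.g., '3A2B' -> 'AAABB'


Expanding each <count><char> pair:
  7G -> 'GGGGGGG'
  9H -> 'HHHHHHHHH'
  9G -> 'GGGGGGGGG'
  5F -> 'FFFFF'

Decoded = GGGGGGGHHHHHHHHHGGGGGGGGGFFFFF


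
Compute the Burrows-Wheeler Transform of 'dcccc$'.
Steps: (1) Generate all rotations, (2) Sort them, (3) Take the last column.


Rotations (sorted):
  0: $dcccc -> last char: c
  1: c$dccc -> last char: c
  2: cc$dcc -> last char: c
  3: ccc$dc -> last char: c
  4: cccc$d -> last char: d
  5: dcccc$ -> last char: $


BWT = ccccd$


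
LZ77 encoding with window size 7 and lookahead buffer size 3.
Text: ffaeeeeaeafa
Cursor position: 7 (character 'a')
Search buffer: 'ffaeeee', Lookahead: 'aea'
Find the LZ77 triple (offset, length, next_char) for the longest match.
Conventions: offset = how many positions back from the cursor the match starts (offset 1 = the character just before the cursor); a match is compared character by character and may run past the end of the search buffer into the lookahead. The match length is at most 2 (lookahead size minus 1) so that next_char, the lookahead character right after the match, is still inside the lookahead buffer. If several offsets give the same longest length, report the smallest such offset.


Try each offset into the search buffer:
  offset=1 (pos 6, char 'e'): match length 0
  offset=2 (pos 5, char 'e'): match length 0
  offset=3 (pos 4, char 'e'): match length 0
  offset=4 (pos 3, char 'e'): match length 0
  offset=5 (pos 2, char 'a'): match length 2
  offset=6 (pos 1, char 'f'): match length 0
  offset=7 (pos 0, char 'f'): match length 0
Longest match has length 2 at offset 5.
next_char = character at position 7 + 2 = 9 -> 'a'

Best match: offset=5, length=2 (matching 'ae' starting at position 2)
LZ77 triple: (5, 2, 'a')


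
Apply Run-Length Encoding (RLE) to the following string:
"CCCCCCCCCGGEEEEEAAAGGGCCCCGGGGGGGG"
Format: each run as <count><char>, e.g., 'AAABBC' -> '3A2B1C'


Scanning runs left to right:
  i=0: run of 'C' x 9 -> '9C'
  i=9: run of 'G' x 2 -> '2G'
  i=11: run of 'E' x 5 -> '5E'
  i=16: run of 'A' x 3 -> '3A'
  i=19: run of 'G' x 3 -> '3G'
  i=22: run of 'C' x 4 -> '4C'
  i=26: run of 'G' x 8 -> '8G'

RLE = 9C2G5E3A3G4C8G


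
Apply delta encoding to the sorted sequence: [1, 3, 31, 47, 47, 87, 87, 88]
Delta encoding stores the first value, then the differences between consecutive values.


First value: 1
Deltas:
  3 - 1 = 2
  31 - 3 = 28
  47 - 31 = 16
  47 - 47 = 0
  87 - 47 = 40
  87 - 87 = 0
  88 - 87 = 1


Delta encoded: [1, 2, 28, 16, 0, 40, 0, 1]


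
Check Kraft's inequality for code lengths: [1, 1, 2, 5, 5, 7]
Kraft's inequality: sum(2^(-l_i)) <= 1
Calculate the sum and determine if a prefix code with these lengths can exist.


Sum = 2^(-1) + 2^(-1) + 2^(-2) + 2^(-5) + 2^(-5) + 2^(-7)
    = 0.5 + 0.5 + 0.25 + 0.03125 + 0.03125 + 0.0078125
    = 169/128 = 1.3203125
Since 1.3203125 > 1, Kraft's inequality is NOT satisfied.
A prefix code with these lengths CANNOT exist.

Kraft sum = 1.3203125. Not satisfied.


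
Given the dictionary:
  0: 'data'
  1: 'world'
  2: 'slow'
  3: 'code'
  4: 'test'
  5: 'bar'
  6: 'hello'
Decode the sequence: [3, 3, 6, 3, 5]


Look up each index in the dictionary:
  3 -> 'code'
  3 -> 'code'
  6 -> 'hello'
  3 -> 'code'
  5 -> 'bar'

Decoded: "code code hello code bar"


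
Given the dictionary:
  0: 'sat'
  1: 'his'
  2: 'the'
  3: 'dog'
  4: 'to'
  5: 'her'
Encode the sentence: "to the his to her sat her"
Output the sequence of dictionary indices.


Look up each word in the dictionary:
  'to' -> 4
  'the' -> 2
  'his' -> 1
  'to' -> 4
  'her' -> 5
  'sat' -> 0
  'her' -> 5

Encoded: [4, 2, 1, 4, 5, 0, 5]


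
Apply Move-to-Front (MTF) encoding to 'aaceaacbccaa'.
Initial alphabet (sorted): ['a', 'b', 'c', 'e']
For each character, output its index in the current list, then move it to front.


MTF encoding:
'a': index 0 in ['a', 'b', 'c', 'e'] -> ['a', 'b', 'c', 'e']
'a': index 0 in ['a', 'b', 'c', 'e'] -> ['a', 'b', 'c', 'e']
'c': index 2 in ['a', 'b', 'c', 'e'] -> ['c', 'a', 'b', 'e']
'e': index 3 in ['c', 'a', 'b', 'e'] -> ['e', 'c', 'a', 'b']
'a': index 2 in ['e', 'c', 'a', 'b'] -> ['a', 'e', 'c', 'b']
'a': index 0 in ['a', 'e', 'c', 'b'] -> ['a', 'e', 'c', 'b']
'c': index 2 in ['a', 'e', 'c', 'b'] -> ['c', 'a', 'e', 'b']
'b': index 3 in ['c', 'a', 'e', 'b'] -> ['b', 'c', 'a', 'e']
'c': index 1 in ['b', 'c', 'a', 'e'] -> ['c', 'b', 'a', 'e']
'c': index 0 in ['c', 'b', 'a', 'e'] -> ['c', 'b', 'a', 'e']
'a': index 2 in ['c', 'b', 'a', 'e'] -> ['a', 'c', 'b', 'e']
'a': index 0 in ['a', 'c', 'b', 'e'] -> ['a', 'c', 'b', 'e']


Output: [0, 0, 2, 3, 2, 0, 2, 3, 1, 0, 2, 0]


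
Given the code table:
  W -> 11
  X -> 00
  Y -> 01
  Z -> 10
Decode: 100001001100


Decoding:
10 -> Z
00 -> X
01 -> Y
00 -> X
11 -> W
00 -> X


Result: ZXYXWX


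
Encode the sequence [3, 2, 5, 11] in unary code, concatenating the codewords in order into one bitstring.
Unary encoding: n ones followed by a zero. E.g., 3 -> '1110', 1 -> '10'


Encode each number as n ones followed by a terminating 0:
  3 -> 1110 (4 bits)
  2 -> 110 (3 bits)
  5 -> 111110 (6 bits)
  11 -> 111111111110 (12 bits)
Total length = 4 + 3 + 6 + 12 = 25 bits.

Unary([3, 2, 5, 11]) = 1110110111110111111111110 (25 bits)


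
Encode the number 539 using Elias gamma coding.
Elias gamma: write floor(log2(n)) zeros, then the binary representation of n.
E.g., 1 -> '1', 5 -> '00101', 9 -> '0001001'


num_bits = floor(log2(539)) + 1 = 10
leading_zeros = num_bits - 1 = 9
binary(539) = 1000011011

Elias gamma(539) = '000000000' + '1000011011' = 0000000001000011011 (19 bits)


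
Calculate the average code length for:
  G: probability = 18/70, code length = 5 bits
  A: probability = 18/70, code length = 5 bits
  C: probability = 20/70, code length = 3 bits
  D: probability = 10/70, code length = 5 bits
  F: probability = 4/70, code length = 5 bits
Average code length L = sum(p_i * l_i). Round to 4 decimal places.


Weighted contributions p_i * l_i:
  G: (18/70) * 5 = 90/70
  A: (18/70) * 5 = 90/70
  C: (20/70) * 3 = 60/70
  D: (10/70) * 5 = 50/70
  F: (4/70) * 5 = 20/70
Sum = (90 + 90 + 60 + 50 + 20)/70 = 310/70

L = 310/70 = 4.4286 bits/symbol


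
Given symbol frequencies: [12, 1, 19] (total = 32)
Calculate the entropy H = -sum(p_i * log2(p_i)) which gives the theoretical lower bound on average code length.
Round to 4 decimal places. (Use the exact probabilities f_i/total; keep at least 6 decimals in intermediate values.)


Per-symbol terms -p_i * log2(p_i) with p_i = f_i/32:
  p = 12/32 = 0.375000: log2(p) = -1.415037, -p*log2(p) = 0.530639
  p = 1/32 = 0.031250: log2(p) = -5.000000, -p*log2(p) = 0.156250
  p = 19/32 = 0.593750: log2(p) = -0.752072, -p*log2(p) = 0.446543
H = 0.530639 + 0.156250 + 0.446543 = 1.133432

H = 1.1334 bits/symbol


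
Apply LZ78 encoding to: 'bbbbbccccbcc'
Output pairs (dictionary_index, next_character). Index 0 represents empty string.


LZ78 encoding steps:
Dictionary: {0: ''}
Step 1: w='' (idx 0), next='b' -> output (0, 'b'), add 'b' as idx 1
Step 2: w='b' (idx 1), next='b' -> output (1, 'b'), add 'bb' as idx 2
Step 3: w='bb' (idx 2), next='c' -> output (2, 'c'), add 'bbc' as idx 3
Step 4: w='' (idx 0), next='c' -> output (0, 'c'), add 'c' as idx 4
Step 5: w='c' (idx 4), next='c' -> output (4, 'c'), add 'cc' as idx 5
Step 6: w='b' (idx 1), next='c' -> output (1, 'c'), add 'bc' as idx 6
Step 7: w='c' (idx 4), end of input -> output (4, '')


Encoded: [(0, 'b'), (1, 'b'), (2, 'c'), (0, 'c'), (4, 'c'), (1, 'c'), (4, '')]


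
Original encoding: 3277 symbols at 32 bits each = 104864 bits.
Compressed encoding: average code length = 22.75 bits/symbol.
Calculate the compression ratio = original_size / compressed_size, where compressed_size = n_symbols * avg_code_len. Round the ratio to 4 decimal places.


original_size = n_symbols * orig_bits = 3277 * 32 = 104864 bits
compressed_size = n_symbols * avg_code_len = 3277 * 22.75 = 74551.75 bits
ratio = original_size / compressed_size = 104864 / 74551.75 = 1.4066

Compression ratio = 1.4066


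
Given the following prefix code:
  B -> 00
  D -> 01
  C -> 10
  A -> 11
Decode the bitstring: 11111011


Decoding step by step:
Bits 11 -> A
Bits 11 -> A
Bits 10 -> C
Bits 11 -> A


Decoded message: AACA


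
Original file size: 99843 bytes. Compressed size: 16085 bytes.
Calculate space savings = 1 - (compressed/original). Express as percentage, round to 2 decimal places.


ratio = compressed/original = 16085/99843 = 0.161103
savings = 1 - ratio = 1 - 0.161103 = 0.838897
as a percentage: 0.838897 * 100 = 83.89%

Space savings = 1 - 16085/99843 = 83.89%


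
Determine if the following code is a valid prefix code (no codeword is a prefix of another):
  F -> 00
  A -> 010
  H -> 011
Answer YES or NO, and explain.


Checking each pair (does one codeword prefix another?):
  F='00' vs A='010': no prefix
  F='00' vs H='011': no prefix
  A='010' vs F='00': no prefix
  A='010' vs H='011': no prefix
  H='011' vs F='00': no prefix
  H='011' vs A='010': no prefix
No violation found over all pairs.

YES -- this is a valid prefix code. No codeword is a prefix of any other codeword.


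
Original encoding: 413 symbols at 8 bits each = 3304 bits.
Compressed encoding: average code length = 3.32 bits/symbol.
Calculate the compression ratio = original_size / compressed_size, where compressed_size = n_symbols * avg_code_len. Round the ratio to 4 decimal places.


original_size = n_symbols * orig_bits = 413 * 8 = 3304 bits
compressed_size = n_symbols * avg_code_len = 413 * 3.32 = 1371.16 bits
ratio = original_size / compressed_size = 3304 / 1371.16 = 2.4096

Compression ratio = 2.4096


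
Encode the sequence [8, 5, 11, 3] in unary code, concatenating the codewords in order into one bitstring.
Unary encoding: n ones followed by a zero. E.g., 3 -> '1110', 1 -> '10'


Encode each number as n ones followed by a terminating 0:
  8 -> 111111110 (9 bits)
  5 -> 111110 (6 bits)
  11 -> 111111111110 (12 bits)
  3 -> 1110 (4 bits)
Total length = 9 + 6 + 12 + 4 = 31 bits.

Unary([8, 5, 11, 3]) = 1111111101111101111111111101110 (31 bits)


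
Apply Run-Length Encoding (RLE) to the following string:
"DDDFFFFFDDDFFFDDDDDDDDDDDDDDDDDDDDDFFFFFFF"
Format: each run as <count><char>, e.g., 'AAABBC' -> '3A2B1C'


Scanning runs left to right:
  i=0: run of 'D' x 3 -> '3D'
  i=3: run of 'F' x 5 -> '5F'
  i=8: run of 'D' x 3 -> '3D'
  i=11: run of 'F' x 3 -> '3F'
  i=14: run of 'D' x 21 -> '21D'
  i=35: run of 'F' x 7 -> '7F'

RLE = 3D5F3D3F21D7F


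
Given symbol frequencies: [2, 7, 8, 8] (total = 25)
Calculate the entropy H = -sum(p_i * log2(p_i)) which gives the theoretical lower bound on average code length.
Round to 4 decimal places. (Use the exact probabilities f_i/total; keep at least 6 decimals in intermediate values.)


Per-symbol terms -p_i * log2(p_i) with p_i = f_i/25:
  p = 2/25 = 0.080000: log2(p) = -3.643856, -p*log2(p) = 0.291508
  p = 7/25 = 0.280000: log2(p) = -1.836501, -p*log2(p) = 0.514220
  p = 8/25 = 0.320000: log2(p) = -1.643856, -p*log2(p) = 0.526034
  p = 8/25 = 0.320000: log2(p) = -1.643856, -p*log2(p) = 0.526034
H = 0.291508 + 0.514220 + 0.526034 + 0.526034 = 1.857796

H = 1.8578 bits/symbol


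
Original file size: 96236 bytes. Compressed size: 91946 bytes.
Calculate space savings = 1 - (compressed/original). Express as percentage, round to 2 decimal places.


ratio = compressed/original = 91946/96236 = 0.955422
savings = 1 - ratio = 1 - 0.955422 = 0.044578
as a percentage: 0.044578 * 100 = 4.46%

Space savings = 1 - 91946/96236 = 4.46%


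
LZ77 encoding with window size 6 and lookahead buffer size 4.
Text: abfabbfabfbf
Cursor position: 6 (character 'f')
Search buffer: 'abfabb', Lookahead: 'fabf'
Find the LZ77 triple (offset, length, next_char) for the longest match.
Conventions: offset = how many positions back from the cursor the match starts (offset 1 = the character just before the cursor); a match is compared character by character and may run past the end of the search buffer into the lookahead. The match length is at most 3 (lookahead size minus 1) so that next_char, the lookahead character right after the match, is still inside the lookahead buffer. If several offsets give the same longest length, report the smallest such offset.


Try each offset into the search buffer:
  offset=1 (pos 5, char 'b'): match length 0
  offset=2 (pos 4, char 'b'): match length 0
  offset=3 (pos 3, char 'a'): match length 0
  offset=4 (pos 2, char 'f'): match length 3
  offset=5 (pos 1, char 'b'): match length 0
  offset=6 (pos 0, char 'a'): match length 0
Longest match has length 3 at offset 4.
next_char = character at position 6 + 3 = 9 -> 'f'

Best match: offset=4, length=3 (matching 'fab' starting at position 2)
LZ77 triple: (4, 3, 'f')


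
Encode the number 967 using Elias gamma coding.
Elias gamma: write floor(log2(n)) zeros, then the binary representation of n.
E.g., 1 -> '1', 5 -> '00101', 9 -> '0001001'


num_bits = floor(log2(967)) + 1 = 10
leading_zeros = num_bits - 1 = 9
binary(967) = 1111000111

Elias gamma(967) = '000000000' + '1111000111' = 0000000001111000111 (19 bits)


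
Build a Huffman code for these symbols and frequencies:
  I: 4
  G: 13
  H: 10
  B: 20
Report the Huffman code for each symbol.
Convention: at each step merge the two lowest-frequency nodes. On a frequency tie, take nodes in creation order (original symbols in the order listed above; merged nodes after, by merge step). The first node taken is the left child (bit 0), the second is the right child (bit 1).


Huffman tree construction:
Step 1: Merge I(4) + H(10) = 14
Step 2: Merge G(13) + (I+H)(14) = 27
Step 3: Merge B(20) + (G+(I+H))(27) = 47
Read each symbol's code off the tree from the root (left child = 0, right child = 1).

Codes:
  I: 110 (length 3)
  G: 10 (length 2)
  H: 111 (length 3)
  B: 0 (length 1)
Average code length: 88/47 = 1.8723 bits/symbol


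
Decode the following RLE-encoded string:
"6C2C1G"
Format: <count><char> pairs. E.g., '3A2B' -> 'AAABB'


Expanding each <count><char> pair:
  6C -> 'CCCCCC'
  2C -> 'CC'
  1G -> 'G'

Decoded = CCCCCCCCG


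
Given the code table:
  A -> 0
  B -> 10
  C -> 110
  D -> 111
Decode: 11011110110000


Decoding:
110 -> C
111 -> D
10 -> B
110 -> C
0 -> A
0 -> A
0 -> A


Result: CDBCAAA


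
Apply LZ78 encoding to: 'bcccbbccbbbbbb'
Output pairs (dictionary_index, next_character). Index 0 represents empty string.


LZ78 encoding steps:
Dictionary: {0: ''}
Step 1: w='' (idx 0), next='b' -> output (0, 'b'), add 'b' as idx 1
Step 2: w='' (idx 0), next='c' -> output (0, 'c'), add 'c' as idx 2
Step 3: w='c' (idx 2), next='c' -> output (2, 'c'), add 'cc' as idx 3
Step 4: w='b' (idx 1), next='b' -> output (1, 'b'), add 'bb' as idx 4
Step 5: w='cc' (idx 3), next='b' -> output (3, 'b'), add 'ccb' as idx 5
Step 6: w='bb' (idx 4), next='b' -> output (4, 'b'), add 'bbb' as idx 6
Step 7: w='bb' (idx 4), end of input -> output (4, '')


Encoded: [(0, 'b'), (0, 'c'), (2, 'c'), (1, 'b'), (3, 'b'), (4, 'b'), (4, '')]


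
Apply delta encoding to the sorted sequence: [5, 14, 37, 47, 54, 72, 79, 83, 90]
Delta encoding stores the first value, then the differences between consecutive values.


First value: 5
Deltas:
  14 - 5 = 9
  37 - 14 = 23
  47 - 37 = 10
  54 - 47 = 7
  72 - 54 = 18
  79 - 72 = 7
  83 - 79 = 4
  90 - 83 = 7


Delta encoded: [5, 9, 23, 10, 7, 18, 7, 4, 7]


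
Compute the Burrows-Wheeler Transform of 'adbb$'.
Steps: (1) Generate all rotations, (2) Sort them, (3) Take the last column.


Rotations (sorted):
  0: $adbb -> last char: b
  1: adbb$ -> last char: $
  2: b$adb -> last char: b
  3: bb$ad -> last char: d
  4: dbb$a -> last char: a


BWT = b$bda


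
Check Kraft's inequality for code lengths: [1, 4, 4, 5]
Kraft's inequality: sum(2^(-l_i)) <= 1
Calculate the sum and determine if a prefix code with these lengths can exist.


Sum = 2^(-1) + 2^(-4) + 2^(-4) + 2^(-5)
    = 0.5 + 0.0625 + 0.0625 + 0.03125
    = 21/32 = 0.65625
Since 0.65625 <= 1, Kraft's inequality IS satisfied.
A prefix code with these lengths CAN exist.

Kraft sum = 0.65625. Satisfied.


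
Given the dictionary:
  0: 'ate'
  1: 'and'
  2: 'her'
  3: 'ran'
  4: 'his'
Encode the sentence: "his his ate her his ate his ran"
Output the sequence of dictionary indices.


Look up each word in the dictionary:
  'his' -> 4
  'his' -> 4
  'ate' -> 0
  'her' -> 2
  'his' -> 4
  'ate' -> 0
  'his' -> 4
  'ran' -> 3

Encoded: [4, 4, 0, 2, 4, 0, 4, 3]


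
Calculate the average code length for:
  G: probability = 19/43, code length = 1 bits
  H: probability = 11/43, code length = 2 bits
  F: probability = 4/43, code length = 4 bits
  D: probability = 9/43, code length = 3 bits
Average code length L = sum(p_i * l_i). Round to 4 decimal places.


Weighted contributions p_i * l_i:
  G: (19/43) * 1 = 19/43
  H: (11/43) * 2 = 22/43
  F: (4/43) * 4 = 16/43
  D: (9/43) * 3 = 27/43
Sum = (19 + 22 + 16 + 27)/43 = 84/43

L = 84/43 = 1.9535 bits/symbol


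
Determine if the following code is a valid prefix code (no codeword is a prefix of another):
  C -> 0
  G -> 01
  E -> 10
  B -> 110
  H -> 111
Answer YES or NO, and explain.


Checking each pair (does one codeword prefix another?):
  C='0' vs G='01': prefix -- VIOLATION

NO -- this is NOT a valid prefix code. C (0) is a prefix of G (01).


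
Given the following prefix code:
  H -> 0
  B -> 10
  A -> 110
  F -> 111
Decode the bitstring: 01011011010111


Decoding step by step:
Bits 0 -> H
Bits 10 -> B
Bits 110 -> A
Bits 110 -> A
Bits 10 -> B
Bits 111 -> F


Decoded message: HBAABF


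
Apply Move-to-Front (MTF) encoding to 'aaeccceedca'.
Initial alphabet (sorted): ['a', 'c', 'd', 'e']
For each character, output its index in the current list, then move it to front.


MTF encoding:
'a': index 0 in ['a', 'c', 'd', 'e'] -> ['a', 'c', 'd', 'e']
'a': index 0 in ['a', 'c', 'd', 'e'] -> ['a', 'c', 'd', 'e']
'e': index 3 in ['a', 'c', 'd', 'e'] -> ['e', 'a', 'c', 'd']
'c': index 2 in ['e', 'a', 'c', 'd'] -> ['c', 'e', 'a', 'd']
'c': index 0 in ['c', 'e', 'a', 'd'] -> ['c', 'e', 'a', 'd']
'c': index 0 in ['c', 'e', 'a', 'd'] -> ['c', 'e', 'a', 'd']
'e': index 1 in ['c', 'e', 'a', 'd'] -> ['e', 'c', 'a', 'd']
'e': index 0 in ['e', 'c', 'a', 'd'] -> ['e', 'c', 'a', 'd']
'd': index 3 in ['e', 'c', 'a', 'd'] -> ['d', 'e', 'c', 'a']
'c': index 2 in ['d', 'e', 'c', 'a'] -> ['c', 'd', 'e', 'a']
'a': index 3 in ['c', 'd', 'e', 'a'] -> ['a', 'c', 'd', 'e']


Output: [0, 0, 3, 2, 0, 0, 1, 0, 3, 2, 3]


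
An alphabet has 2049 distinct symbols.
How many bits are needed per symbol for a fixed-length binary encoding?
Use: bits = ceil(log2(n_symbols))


log2(2049) = 11.0007
Bracket: 2^11 = 2048 < 2049 <= 2^12 = 4096
So ceil(log2(2049)) = 12

bits = ceil(log2(2049)) = ceil(11.0007) = 12 bits


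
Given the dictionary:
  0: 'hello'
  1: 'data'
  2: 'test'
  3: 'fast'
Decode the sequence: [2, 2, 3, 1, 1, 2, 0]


Look up each index in the dictionary:
  2 -> 'test'
  2 -> 'test'
  3 -> 'fast'
  1 -> 'data'
  1 -> 'data'
  2 -> 'test'
  0 -> 'hello'

Decoded: "test test fast data data test hello"


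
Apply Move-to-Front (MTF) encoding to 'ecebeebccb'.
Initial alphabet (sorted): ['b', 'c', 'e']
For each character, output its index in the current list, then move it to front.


MTF encoding:
'e': index 2 in ['b', 'c', 'e'] -> ['e', 'b', 'c']
'c': index 2 in ['e', 'b', 'c'] -> ['c', 'e', 'b']
'e': index 1 in ['c', 'e', 'b'] -> ['e', 'c', 'b']
'b': index 2 in ['e', 'c', 'b'] -> ['b', 'e', 'c']
'e': index 1 in ['b', 'e', 'c'] -> ['e', 'b', 'c']
'e': index 0 in ['e', 'b', 'c'] -> ['e', 'b', 'c']
'b': index 1 in ['e', 'b', 'c'] -> ['b', 'e', 'c']
'c': index 2 in ['b', 'e', 'c'] -> ['c', 'b', 'e']
'c': index 0 in ['c', 'b', 'e'] -> ['c', 'b', 'e']
'b': index 1 in ['c', 'b', 'e'] -> ['b', 'c', 'e']


Output: [2, 2, 1, 2, 1, 0, 1, 2, 0, 1]


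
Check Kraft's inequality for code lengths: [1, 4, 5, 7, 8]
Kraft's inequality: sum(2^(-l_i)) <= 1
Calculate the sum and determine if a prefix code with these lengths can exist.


Sum = 2^(-1) + 2^(-4) + 2^(-5) + 2^(-7) + 2^(-8)
    = 0.5 + 0.0625 + 0.03125 + 0.0078125 + 0.00390625
    = 155/256 = 0.60546875
Since 0.60546875 <= 1, Kraft's inequality IS satisfied.
A prefix code with these lengths CAN exist.

Kraft sum = 0.60546875. Satisfied.


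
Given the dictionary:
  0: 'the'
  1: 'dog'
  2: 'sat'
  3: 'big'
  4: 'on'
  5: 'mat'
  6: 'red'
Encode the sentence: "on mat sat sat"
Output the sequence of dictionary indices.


Look up each word in the dictionary:
  'on' -> 4
  'mat' -> 5
  'sat' -> 2
  'sat' -> 2

Encoded: [4, 5, 2, 2]


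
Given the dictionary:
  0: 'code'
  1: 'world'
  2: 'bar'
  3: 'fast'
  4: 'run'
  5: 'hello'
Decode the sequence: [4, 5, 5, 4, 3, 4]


Look up each index in the dictionary:
  4 -> 'run'
  5 -> 'hello'
  5 -> 'hello'
  4 -> 'run'
  3 -> 'fast'
  4 -> 'run'

Decoded: "run hello hello run fast run"


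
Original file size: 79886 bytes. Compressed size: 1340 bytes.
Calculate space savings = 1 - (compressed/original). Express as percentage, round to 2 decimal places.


ratio = compressed/original = 1340/79886 = 0.016774
savings = 1 - ratio = 1 - 0.016774 = 0.983226
as a percentage: 0.983226 * 100 = 98.32%

Space savings = 1 - 1340/79886 = 98.32%


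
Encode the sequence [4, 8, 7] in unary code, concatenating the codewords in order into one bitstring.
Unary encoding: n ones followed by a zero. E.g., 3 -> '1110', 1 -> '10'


Encode each number as n ones followed by a terminating 0:
  4 -> 11110 (5 bits)
  8 -> 111111110 (9 bits)
  7 -> 11111110 (8 bits)
Total length = 5 + 9 + 8 = 22 bits.

Unary([4, 8, 7]) = 1111011111111011111110 (22 bits)


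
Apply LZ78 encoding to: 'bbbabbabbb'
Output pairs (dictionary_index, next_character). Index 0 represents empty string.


LZ78 encoding steps:
Dictionary: {0: ''}
Step 1: w='' (idx 0), next='b' -> output (0, 'b'), add 'b' as idx 1
Step 2: w='b' (idx 1), next='b' -> output (1, 'b'), add 'bb' as idx 2
Step 3: w='' (idx 0), next='a' -> output (0, 'a'), add 'a' as idx 3
Step 4: w='bb' (idx 2), next='a' -> output (2, 'a'), add 'bba' as idx 4
Step 5: w='bb' (idx 2), next='b' -> output (2, 'b'), add 'bbb' as idx 5


Encoded: [(0, 'b'), (1, 'b'), (0, 'a'), (2, 'a'), (2, 'b')]


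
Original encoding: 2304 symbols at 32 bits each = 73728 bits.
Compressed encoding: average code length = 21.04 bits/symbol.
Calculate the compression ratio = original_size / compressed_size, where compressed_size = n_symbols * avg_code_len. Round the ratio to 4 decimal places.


original_size = n_symbols * orig_bits = 2304 * 32 = 73728 bits
compressed_size = n_symbols * avg_code_len = 2304 * 21.04 = 48476.16 bits
ratio = original_size / compressed_size = 73728 / 48476.16 = 1.5209

Compression ratio = 1.5209


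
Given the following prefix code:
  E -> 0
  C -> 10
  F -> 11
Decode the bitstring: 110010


Decoding step by step:
Bits 11 -> F
Bits 0 -> E
Bits 0 -> E
Bits 10 -> C


Decoded message: FEEC


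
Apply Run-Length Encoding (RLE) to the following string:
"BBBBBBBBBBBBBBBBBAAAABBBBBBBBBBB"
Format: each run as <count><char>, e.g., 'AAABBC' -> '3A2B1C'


Scanning runs left to right:
  i=0: run of 'B' x 17 -> '17B'
  i=17: run of 'A' x 4 -> '4A'
  i=21: run of 'B' x 11 -> '11B'

RLE = 17B4A11B


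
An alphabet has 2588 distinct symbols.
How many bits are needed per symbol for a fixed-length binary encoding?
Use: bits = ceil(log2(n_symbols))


log2(2588) = 11.3376
Bracket: 2^11 = 2048 < 2588 <= 2^12 = 4096
So ceil(log2(2588)) = 12

bits = ceil(log2(2588)) = ceil(11.3376) = 12 bits


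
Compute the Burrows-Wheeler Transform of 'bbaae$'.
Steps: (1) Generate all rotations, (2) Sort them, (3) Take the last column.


Rotations (sorted):
  0: $bbaae -> last char: e
  1: aae$bb -> last char: b
  2: ae$bba -> last char: a
  3: baae$b -> last char: b
  4: bbaae$ -> last char: $
  5: e$bbaa -> last char: a


BWT = ebab$a


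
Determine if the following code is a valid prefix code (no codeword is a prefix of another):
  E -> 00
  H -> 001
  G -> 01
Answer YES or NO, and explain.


Checking each pair (does one codeword prefix another?):
  E='00' vs H='001': prefix -- VIOLATION

NO -- this is NOT a valid prefix code. E (00) is a prefix of H (001).


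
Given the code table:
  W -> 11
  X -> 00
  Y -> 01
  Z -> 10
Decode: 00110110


Decoding:
00 -> X
11 -> W
01 -> Y
10 -> Z


Result: XWYZ


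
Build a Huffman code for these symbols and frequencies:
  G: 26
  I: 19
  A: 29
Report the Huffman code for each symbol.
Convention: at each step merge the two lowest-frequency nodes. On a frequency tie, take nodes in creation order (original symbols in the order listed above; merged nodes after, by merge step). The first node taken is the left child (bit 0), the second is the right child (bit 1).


Huffman tree construction:
Step 1: Merge I(19) + G(26) = 45
Step 2: Merge A(29) + (I+G)(45) = 74
Read each symbol's code off the tree from the root (left child = 0, right child = 1).

Codes:
  G: 11 (length 2)
  I: 10 (length 2)
  A: 0 (length 1)
Average code length: 119/74 = 1.6081 bits/symbol


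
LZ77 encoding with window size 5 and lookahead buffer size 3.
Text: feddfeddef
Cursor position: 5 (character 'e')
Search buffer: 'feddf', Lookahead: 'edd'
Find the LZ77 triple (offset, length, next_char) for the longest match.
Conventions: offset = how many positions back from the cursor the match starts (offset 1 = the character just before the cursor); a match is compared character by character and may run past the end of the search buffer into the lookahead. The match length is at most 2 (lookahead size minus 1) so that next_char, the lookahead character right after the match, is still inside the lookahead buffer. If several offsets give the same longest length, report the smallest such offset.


Try each offset into the search buffer:
  offset=1 (pos 4, char 'f'): match length 0
  offset=2 (pos 3, char 'd'): match length 0
  offset=3 (pos 2, char 'd'): match length 0
  offset=4 (pos 1, char 'e'): match length 2
  offset=5 (pos 0, char 'f'): match length 0
Longest match has length 2 at offset 4.
next_char = character at position 5 + 2 = 7 -> 'd'

Best match: offset=4, length=2 (matching 'ed' starting at position 1)
LZ77 triple: (4, 2, 'd')


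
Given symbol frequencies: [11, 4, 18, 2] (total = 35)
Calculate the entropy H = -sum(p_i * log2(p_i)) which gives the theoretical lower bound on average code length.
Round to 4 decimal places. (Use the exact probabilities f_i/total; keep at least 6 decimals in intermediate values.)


Per-symbol terms -p_i * log2(p_i) with p_i = f_i/35:
  p = 11/35 = 0.314286: log2(p) = -1.669851, -p*log2(p) = 0.524810
  p = 4/35 = 0.114286: log2(p) = -3.129283, -p*log2(p) = 0.357632
  p = 18/35 = 0.514286: log2(p) = -0.959358, -p*log2(p) = 0.493384
  p = 2/35 = 0.057143: log2(p) = -4.129283, -p*log2(p) = 0.235959
H = 0.524810 + 0.357632 + 0.493384 + 0.235959 = 1.611785

H = 1.6118 bits/symbol


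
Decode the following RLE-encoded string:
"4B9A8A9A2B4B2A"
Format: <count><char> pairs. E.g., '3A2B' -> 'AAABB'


Expanding each <count><char> pair:
  4B -> 'BBBB'
  9A -> 'AAAAAAAAA'
  8A -> 'AAAAAAAA'
  9A -> 'AAAAAAAAA'
  2B -> 'BB'
  4B -> 'BBBB'
  2A -> 'AA'

Decoded = BBBBAAAAAAAAAAAAAAAAAAAAAAAAAABBBBBBAA


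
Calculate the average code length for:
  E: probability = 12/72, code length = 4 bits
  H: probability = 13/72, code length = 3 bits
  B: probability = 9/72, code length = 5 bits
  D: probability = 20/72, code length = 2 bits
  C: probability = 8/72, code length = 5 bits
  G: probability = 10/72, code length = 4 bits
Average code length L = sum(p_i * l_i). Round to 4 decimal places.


Weighted contributions p_i * l_i:
  E: (12/72) * 4 = 48/72
  H: (13/72) * 3 = 39/72
  B: (9/72) * 5 = 45/72
  D: (20/72) * 2 = 40/72
  C: (8/72) * 5 = 40/72
  G: (10/72) * 4 = 40/72
Sum = (48 + 39 + 45 + 40 + 40 + 40)/72 = 252/72

L = 252/72 = 3.5000 bits/symbol


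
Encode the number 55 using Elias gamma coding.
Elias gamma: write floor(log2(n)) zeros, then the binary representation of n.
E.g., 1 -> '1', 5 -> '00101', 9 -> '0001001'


num_bits = floor(log2(55)) + 1 = 6
leading_zeros = num_bits - 1 = 5
binary(55) = 110111

Elias gamma(55) = '00000' + '110111' = 00000110111 (11 bits)


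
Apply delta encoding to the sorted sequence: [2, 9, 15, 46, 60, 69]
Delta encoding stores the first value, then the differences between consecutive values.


First value: 2
Deltas:
  9 - 2 = 7
  15 - 9 = 6
  46 - 15 = 31
  60 - 46 = 14
  69 - 60 = 9


Delta encoded: [2, 7, 6, 31, 14, 9]


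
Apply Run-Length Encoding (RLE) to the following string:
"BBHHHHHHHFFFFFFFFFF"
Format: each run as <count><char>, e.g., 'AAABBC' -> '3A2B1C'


Scanning runs left to right:
  i=0: run of 'B' x 2 -> '2B'
  i=2: run of 'H' x 7 -> '7H'
  i=9: run of 'F' x 10 -> '10F'

RLE = 2B7H10F


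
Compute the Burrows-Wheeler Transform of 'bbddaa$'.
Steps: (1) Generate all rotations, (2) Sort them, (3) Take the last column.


Rotations (sorted):
  0: $bbddaa -> last char: a
  1: a$bbdda -> last char: a
  2: aa$bbdd -> last char: d
  3: bbddaa$ -> last char: $
  4: bddaa$b -> last char: b
  5: daa$bbd -> last char: d
  6: ddaa$bb -> last char: b


BWT = aad$bdb


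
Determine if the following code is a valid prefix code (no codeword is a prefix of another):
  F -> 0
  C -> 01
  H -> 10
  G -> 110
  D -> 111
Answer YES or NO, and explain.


Checking each pair (does one codeword prefix another?):
  F='0' vs C='01': prefix -- VIOLATION

NO -- this is NOT a valid prefix code. F (0) is a prefix of C (01).
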